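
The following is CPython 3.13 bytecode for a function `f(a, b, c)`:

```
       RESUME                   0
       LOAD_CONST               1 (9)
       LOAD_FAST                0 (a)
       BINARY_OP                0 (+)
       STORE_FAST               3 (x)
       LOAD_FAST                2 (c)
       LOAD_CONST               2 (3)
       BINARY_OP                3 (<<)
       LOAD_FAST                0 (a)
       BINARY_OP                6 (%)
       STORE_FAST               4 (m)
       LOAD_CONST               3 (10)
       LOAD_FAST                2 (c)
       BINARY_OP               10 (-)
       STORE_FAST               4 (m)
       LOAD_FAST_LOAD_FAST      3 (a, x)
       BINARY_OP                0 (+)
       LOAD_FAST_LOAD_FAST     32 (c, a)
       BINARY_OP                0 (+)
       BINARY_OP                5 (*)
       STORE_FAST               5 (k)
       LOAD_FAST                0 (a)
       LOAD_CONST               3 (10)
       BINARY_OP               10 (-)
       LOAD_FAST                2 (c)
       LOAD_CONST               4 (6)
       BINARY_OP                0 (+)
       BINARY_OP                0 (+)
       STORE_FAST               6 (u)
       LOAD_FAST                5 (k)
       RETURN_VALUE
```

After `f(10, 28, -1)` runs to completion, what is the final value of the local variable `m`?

LOAD_CONST → push 9. Stack: [9]
LOAD_FAST a → push 10. Stack: [9, 10]
BINARY_OP + → 9 + 10 = 19. Stack: [19]
STORE_FAST x → x=19. Stack: []
LOAD_FAST c → push -1. Stack: [-1]
LOAD_CONST → push 3. Stack: [-1, 3]
BINARY_OP << → -1 << 3 = -8. Stack: [-8]
LOAD_FAST a → push 10. Stack: [-8, 10]
BINARY_OP % → -8 % 10 = 2. Stack: [2]
STORE_FAST m → m=2. Stack: []
LOAD_CONST → push 10. Stack: [10]
LOAD_FAST c → push -1. Stack: [10, -1]
BINARY_OP - → 10 - -1 = 11. Stack: [11]
STORE_FAST m → m=11. Stack: []
LOAD_FAST_LOAD_FAST a,x → push 10,19. Stack: [10, 19]
BINARY_OP + → 10 + 19 = 29. Stack: [29]
LOAD_FAST_LOAD_FAST c,a → push -1,10. Stack: [29, -1, 10]
BINARY_OP + → -1 + 10 = 9. Stack: [29, 9]
BINARY_OP * → 29 * 9 = 261. Stack: [261]
STORE_FAST k → k=261. Stack: []
LOAD_FAST a → push 10. Stack: [10]
LOAD_CONST → push 10. Stack: [10, 10]
BINARY_OP - → 10 - 10 = 0. Stack: [0]
LOAD_FAST c → push -1. Stack: [0, -1]
LOAD_CONST → push 6. Stack: [0, -1, 6]
BINARY_OP + → -1 + 6 = 5. Stack: [0, 5]
BINARY_OP + → 0 + 5 = 5. Stack: [5]
STORE_FAST u → u=5. Stack: []
LOAD_FAST k → push 261. Stack: [261]
RETURN_VALUE → return 261.

11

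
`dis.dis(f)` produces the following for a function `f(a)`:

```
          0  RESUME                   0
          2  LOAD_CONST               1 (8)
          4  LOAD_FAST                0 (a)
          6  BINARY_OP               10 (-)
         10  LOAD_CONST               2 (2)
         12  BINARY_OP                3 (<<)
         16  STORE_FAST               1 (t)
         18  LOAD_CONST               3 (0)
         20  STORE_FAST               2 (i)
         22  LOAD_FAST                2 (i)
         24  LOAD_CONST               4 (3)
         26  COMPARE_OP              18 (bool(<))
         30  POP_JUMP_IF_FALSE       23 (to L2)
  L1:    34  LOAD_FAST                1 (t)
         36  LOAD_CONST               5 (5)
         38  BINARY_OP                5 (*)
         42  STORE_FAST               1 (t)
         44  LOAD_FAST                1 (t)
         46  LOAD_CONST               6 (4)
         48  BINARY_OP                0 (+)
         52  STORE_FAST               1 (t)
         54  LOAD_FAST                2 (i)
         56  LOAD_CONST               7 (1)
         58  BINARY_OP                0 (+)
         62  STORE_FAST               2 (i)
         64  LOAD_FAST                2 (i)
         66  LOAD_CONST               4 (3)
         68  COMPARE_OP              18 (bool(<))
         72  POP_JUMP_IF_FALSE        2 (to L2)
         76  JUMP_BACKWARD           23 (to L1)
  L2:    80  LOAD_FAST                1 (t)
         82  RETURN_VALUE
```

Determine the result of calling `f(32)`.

LOAD_CONST → push 8. Stack: [8]
LOAD_FAST a → push 32. Stack: [8, 32]
BINARY_OP - → 8 - 32 = -24. Stack: [-24]
LOAD_CONST → push 2. Stack: [-24, 2]
BINARY_OP << → -24 << 2 = -96. Stack: [-96]
STORE_FAST t → t=-96. Stack: []
LOAD_CONST → push 0. Stack: [0]
STORE_FAST i → i=0. Stack: []
LOAD_FAST i → push 0. Stack: [0]
LOAD_CONST → push 3. Stack: [0, 3]
COMPARE_OP bool(<) → 0 vs 3 = True. Stack: [True]
POP_JUMP_IF_FALSE → pop True; no jump. Stack: []
LOAD_FAST t → push -96. Stack: [-96]
LOAD_CONST → push 5. Stack: [-96, 5]
BINARY_OP * → -96 * 5 = -480. Stack: [-480]
STORE_FAST t → t=-480. Stack: []
LOAD_FAST t → push -480. Stack: [-480]
LOAD_CONST → push 4. Stack: [-480, 4]
BINARY_OP + → -480 + 4 = -476. Stack: [-476]
STORE_FAST t → t=-476. Stack: []
LOAD_FAST i → push 0. Stack: [0]
LOAD_CONST → push 1. Stack: [0, 1]
BINARY_OP + → 0 + 1 = 1. Stack: [1]
STORE_FAST i → i=1. Stack: []
LOAD_FAST i → push 1. Stack: [1]
LOAD_CONST → push 3. Stack: [1, 3]
COMPARE_OP bool(<) → 1 vs 3 = True. Stack: [True]
POP_JUMP_IF_FALSE → pop True; no jump. Stack: []
LOAD_FAST t → push -476. Stack: [-476]
LOAD_CONST → push 5. Stack: [-476, 5]
BINARY_OP * → -476 * 5 = -2380. Stack: [-2380]
STORE_FAST t → t=-2380. Stack: []
LOAD_FAST t → push -2380. Stack: [-2380]
LOAD_CONST → push 4. Stack: [-2380, 4]
BINARY_OP + → -2380 + 4 = -2376. Stack: [-2376]
STORE_FAST t → t=-2376. Stack: []
LOAD_FAST i → push 1. Stack: [1]
LOAD_CONST → push 1. Stack: [1, 1]
BINARY_OP + → 1 + 1 = 2. Stack: [2]
STORE_FAST i → i=2. Stack: []
LOAD_FAST i → push 2. Stack: [2]
LOAD_CONST → push 3. Stack: [2, 3]
COMPARE_OP bool(<) → 2 vs 3 = True. Stack: [True]
POP_JUMP_IF_FALSE → pop True; no jump. Stack: []
LOAD_FAST t → push -2376. Stack: [-2376]
LOAD_CONST → push 5. Stack: [-2376, 5]
BINARY_OP * → -2376 * 5 = -11880. Stack: [-11880]
STORE_FAST t → t=-11880. Stack: []
LOAD_FAST t → push -11880. Stack: [-11880]
LOAD_CONST → push 4. Stack: [-11880, 4]
BINARY_OP + → -11880 + 4 = -11876. Stack: [-11876]
STORE_FAST t → t=-11876. Stack: []
LOAD_FAST i → push 2. Stack: [2]
LOAD_CONST → push 1. Stack: [2, 1]
BINARY_OP + → 2 + 1 = 3. Stack: [3]
STORE_FAST i → i=3. Stack: []
LOAD_FAST i → push 3. Stack: [3]
LOAD_CONST → push 3. Stack: [3, 3]
COMPARE_OP bool(<) → 3 vs 3 = False. Stack: [False]
POP_JUMP_IF_FALSE → pop False; jump. Stack: []
LOAD_FAST t → push -11876. Stack: [-11876]
RETURN_VALUE → return -11876.

-11876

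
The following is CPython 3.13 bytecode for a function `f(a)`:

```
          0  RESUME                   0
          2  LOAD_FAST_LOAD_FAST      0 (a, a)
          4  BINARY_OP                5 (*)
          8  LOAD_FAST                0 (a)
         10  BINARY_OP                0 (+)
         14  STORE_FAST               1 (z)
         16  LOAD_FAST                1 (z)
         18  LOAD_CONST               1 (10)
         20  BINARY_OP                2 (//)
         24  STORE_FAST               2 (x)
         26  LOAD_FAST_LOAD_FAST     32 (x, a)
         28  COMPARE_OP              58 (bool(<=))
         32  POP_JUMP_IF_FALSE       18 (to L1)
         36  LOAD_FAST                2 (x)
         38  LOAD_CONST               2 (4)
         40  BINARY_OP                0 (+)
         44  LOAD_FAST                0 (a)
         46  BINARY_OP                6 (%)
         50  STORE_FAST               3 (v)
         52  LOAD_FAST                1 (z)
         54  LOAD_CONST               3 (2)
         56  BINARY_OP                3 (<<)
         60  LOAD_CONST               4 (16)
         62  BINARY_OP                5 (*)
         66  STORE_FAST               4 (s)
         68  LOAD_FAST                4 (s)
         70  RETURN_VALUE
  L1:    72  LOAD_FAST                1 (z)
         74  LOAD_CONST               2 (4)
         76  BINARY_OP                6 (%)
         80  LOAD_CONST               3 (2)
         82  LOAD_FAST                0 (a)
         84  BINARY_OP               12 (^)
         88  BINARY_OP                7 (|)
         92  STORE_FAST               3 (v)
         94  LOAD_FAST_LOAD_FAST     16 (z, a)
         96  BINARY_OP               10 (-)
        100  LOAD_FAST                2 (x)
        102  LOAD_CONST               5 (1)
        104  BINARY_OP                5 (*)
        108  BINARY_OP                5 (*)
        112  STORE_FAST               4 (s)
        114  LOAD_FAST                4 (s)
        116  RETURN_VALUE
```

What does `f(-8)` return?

320

LOAD_FAST_LOAD_FAST a,a → push -8,-8. Stack: [-8, -8]
BINARY_OP * → -8 * -8 = 64. Stack: [64]
LOAD_FAST a → push -8. Stack: [64, -8]
BINARY_OP + → 64 + -8 = 56. Stack: [56]
STORE_FAST z → z=56. Stack: []
LOAD_FAST z → push 56. Stack: [56]
LOAD_CONST → push 10. Stack: [56, 10]
BINARY_OP // → 56 // 10 = 5. Stack: [5]
STORE_FAST x → x=5. Stack: []
LOAD_FAST_LOAD_FAST x,a → push 5,-8. Stack: [5, -8]
COMPARE_OP bool(<=) → 5 vs -8 = False. Stack: [False]
POP_JUMP_IF_FALSE → pop False; jump. Stack: []
LOAD_FAST z → push 56. Stack: [56]
LOAD_CONST → push 4. Stack: [56, 4]
BINARY_OP % → 56 % 4 = 0. Stack: [0]
LOAD_CONST → push 2. Stack: [0, 2]
LOAD_FAST a → push -8. Stack: [0, 2, -8]
BINARY_OP ^ → 2 ^ -8 = -6. Stack: [0, -6]
BINARY_OP | → 0 | -6 = -6. Stack: [-6]
STORE_FAST v → v=-6. Stack: []
LOAD_FAST_LOAD_FAST z,a → push 56,-8. Stack: [56, -8]
BINARY_OP - → 56 - -8 = 64. Stack: [64]
LOAD_FAST x → push 5. Stack: [64, 5]
LOAD_CONST → push 1. Stack: [64, 5, 1]
BINARY_OP * → 5 * 1 = 5. Stack: [64, 5]
BINARY_OP * → 64 * 5 = 320. Stack: [320]
STORE_FAST s → s=320. Stack: []
LOAD_FAST s → push 320. Stack: [320]
RETURN_VALUE → return 320.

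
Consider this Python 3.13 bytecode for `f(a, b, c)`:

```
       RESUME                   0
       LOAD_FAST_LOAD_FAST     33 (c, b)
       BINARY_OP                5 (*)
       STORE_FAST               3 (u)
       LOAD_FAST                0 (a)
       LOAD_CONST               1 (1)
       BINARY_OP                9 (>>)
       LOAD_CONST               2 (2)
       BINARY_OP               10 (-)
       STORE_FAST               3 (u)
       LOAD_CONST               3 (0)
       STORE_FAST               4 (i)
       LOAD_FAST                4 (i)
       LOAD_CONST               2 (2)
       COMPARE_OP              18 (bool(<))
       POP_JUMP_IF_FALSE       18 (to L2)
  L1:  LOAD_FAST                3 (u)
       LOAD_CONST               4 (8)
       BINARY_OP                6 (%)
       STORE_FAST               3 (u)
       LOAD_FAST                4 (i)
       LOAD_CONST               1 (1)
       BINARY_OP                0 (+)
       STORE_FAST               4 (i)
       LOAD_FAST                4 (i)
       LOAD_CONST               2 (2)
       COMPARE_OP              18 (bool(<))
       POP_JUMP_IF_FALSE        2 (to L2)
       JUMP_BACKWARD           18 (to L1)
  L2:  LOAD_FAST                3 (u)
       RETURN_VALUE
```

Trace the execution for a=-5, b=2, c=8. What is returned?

LOAD_FAST_LOAD_FAST c,b → push 8,2. Stack: [8, 2]
BINARY_OP * → 8 * 2 = 16. Stack: [16]
STORE_FAST u → u=16. Stack: []
LOAD_FAST a → push -5. Stack: [-5]
LOAD_CONST → push 1. Stack: [-5, 1]
BINARY_OP >> → -5 >> 1 = -3. Stack: [-3]
LOAD_CONST → push 2. Stack: [-3, 2]
BINARY_OP - → -3 - 2 = -5. Stack: [-5]
STORE_FAST u → u=-5. Stack: []
LOAD_CONST → push 0. Stack: [0]
STORE_FAST i → i=0. Stack: []
LOAD_FAST i → push 0. Stack: [0]
LOAD_CONST → push 2. Stack: [0, 2]
COMPARE_OP bool(<) → 0 vs 2 = True. Stack: [True]
POP_JUMP_IF_FALSE → pop True; no jump. Stack: []
LOAD_FAST u → push -5. Stack: [-5]
LOAD_CONST → push 8. Stack: [-5, 8]
BINARY_OP % → -5 % 8 = 3. Stack: [3]
STORE_FAST u → u=3. Stack: []
LOAD_FAST i → push 0. Stack: [0]
LOAD_CONST → push 1. Stack: [0, 1]
BINARY_OP + → 0 + 1 = 1. Stack: [1]
STORE_FAST i → i=1. Stack: []
LOAD_FAST i → push 1. Stack: [1]
LOAD_CONST → push 2. Stack: [1, 2]
COMPARE_OP bool(<) → 1 vs 2 = True. Stack: [True]
POP_JUMP_IF_FALSE → pop True; no jump. Stack: []
LOAD_FAST u → push 3. Stack: [3]
LOAD_CONST → push 8. Stack: [3, 8]
BINARY_OP % → 3 % 8 = 3. Stack: [3]
STORE_FAST u → u=3. Stack: []
LOAD_FAST i → push 1. Stack: [1]
LOAD_CONST → push 1. Stack: [1, 1]
BINARY_OP + → 1 + 1 = 2. Stack: [2]
STORE_FAST i → i=2. Stack: []
LOAD_FAST i → push 2. Stack: [2]
LOAD_CONST → push 2. Stack: [2, 2]
COMPARE_OP bool(<) → 2 vs 2 = False. Stack: [False]
POP_JUMP_IF_FALSE → pop False; jump. Stack: []
LOAD_FAST u → push 3. Stack: [3]
RETURN_VALUE → return 3.

3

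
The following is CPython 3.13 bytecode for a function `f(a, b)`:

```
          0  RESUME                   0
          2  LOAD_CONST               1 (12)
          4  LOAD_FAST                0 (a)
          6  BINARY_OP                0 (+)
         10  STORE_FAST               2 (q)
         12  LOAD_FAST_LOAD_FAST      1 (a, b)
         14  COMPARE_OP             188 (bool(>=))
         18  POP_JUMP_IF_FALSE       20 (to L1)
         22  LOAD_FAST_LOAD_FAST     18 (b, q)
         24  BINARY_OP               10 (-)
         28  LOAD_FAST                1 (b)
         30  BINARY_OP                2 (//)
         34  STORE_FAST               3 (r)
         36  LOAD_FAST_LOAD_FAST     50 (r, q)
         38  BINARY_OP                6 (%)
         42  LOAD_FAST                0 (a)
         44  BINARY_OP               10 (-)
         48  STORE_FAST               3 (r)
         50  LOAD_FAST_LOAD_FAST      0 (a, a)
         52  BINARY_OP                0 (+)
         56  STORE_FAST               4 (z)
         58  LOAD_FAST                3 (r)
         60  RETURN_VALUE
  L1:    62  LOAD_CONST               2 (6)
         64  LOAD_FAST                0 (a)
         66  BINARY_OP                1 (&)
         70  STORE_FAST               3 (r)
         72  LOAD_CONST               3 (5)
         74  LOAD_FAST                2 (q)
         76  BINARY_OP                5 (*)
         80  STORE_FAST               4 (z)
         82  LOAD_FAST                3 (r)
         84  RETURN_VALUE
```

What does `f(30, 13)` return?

9

LOAD_CONST → push 12. Stack: [12]
LOAD_FAST a → push 30. Stack: [12, 30]
BINARY_OP + → 12 + 30 = 42. Stack: [42]
STORE_FAST q → q=42. Stack: []
LOAD_FAST_LOAD_FAST a,b → push 30,13. Stack: [30, 13]
COMPARE_OP bool(>=) → 30 vs 13 = True. Stack: [True]
POP_JUMP_IF_FALSE → pop True; no jump. Stack: []
LOAD_FAST_LOAD_FAST b,q → push 13,42. Stack: [13, 42]
BINARY_OP - → 13 - 42 = -29. Stack: [-29]
LOAD_FAST b → push 13. Stack: [-29, 13]
BINARY_OP // → -29 // 13 = -3. Stack: [-3]
STORE_FAST r → r=-3. Stack: []
LOAD_FAST_LOAD_FAST r,q → push -3,42. Stack: [-3, 42]
BINARY_OP % → -3 % 42 = 39. Stack: [39]
LOAD_FAST a → push 30. Stack: [39, 30]
BINARY_OP - → 39 - 30 = 9. Stack: [9]
STORE_FAST r → r=9. Stack: []
LOAD_FAST_LOAD_FAST a,a → push 30,30. Stack: [30, 30]
BINARY_OP + → 30 + 30 = 60. Stack: [60]
STORE_FAST z → z=60. Stack: []
LOAD_FAST r → push 9. Stack: [9]
RETURN_VALUE → return 9.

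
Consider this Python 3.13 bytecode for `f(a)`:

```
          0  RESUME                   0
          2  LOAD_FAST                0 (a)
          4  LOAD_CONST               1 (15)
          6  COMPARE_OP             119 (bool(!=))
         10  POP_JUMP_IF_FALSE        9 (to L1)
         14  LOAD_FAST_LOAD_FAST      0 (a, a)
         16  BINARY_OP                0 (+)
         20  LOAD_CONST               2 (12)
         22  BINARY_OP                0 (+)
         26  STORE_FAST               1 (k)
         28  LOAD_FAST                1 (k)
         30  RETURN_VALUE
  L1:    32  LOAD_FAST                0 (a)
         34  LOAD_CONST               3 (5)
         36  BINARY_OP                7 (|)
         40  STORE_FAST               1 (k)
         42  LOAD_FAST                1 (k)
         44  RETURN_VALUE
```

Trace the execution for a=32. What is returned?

76

LOAD_FAST a → push 32. Stack: [32]
LOAD_CONST → push 15. Stack: [32, 15]
COMPARE_OP bool(!=) → 32 vs 15 = True. Stack: [True]
POP_JUMP_IF_FALSE → pop True; no jump. Stack: []
LOAD_FAST_LOAD_FAST a,a → push 32,32. Stack: [32, 32]
BINARY_OP + → 32 + 32 = 64. Stack: [64]
LOAD_CONST → push 12. Stack: [64, 12]
BINARY_OP + → 64 + 12 = 76. Stack: [76]
STORE_FAST k → k=76. Stack: []
LOAD_FAST k → push 76. Stack: [76]
RETURN_VALUE → return 76.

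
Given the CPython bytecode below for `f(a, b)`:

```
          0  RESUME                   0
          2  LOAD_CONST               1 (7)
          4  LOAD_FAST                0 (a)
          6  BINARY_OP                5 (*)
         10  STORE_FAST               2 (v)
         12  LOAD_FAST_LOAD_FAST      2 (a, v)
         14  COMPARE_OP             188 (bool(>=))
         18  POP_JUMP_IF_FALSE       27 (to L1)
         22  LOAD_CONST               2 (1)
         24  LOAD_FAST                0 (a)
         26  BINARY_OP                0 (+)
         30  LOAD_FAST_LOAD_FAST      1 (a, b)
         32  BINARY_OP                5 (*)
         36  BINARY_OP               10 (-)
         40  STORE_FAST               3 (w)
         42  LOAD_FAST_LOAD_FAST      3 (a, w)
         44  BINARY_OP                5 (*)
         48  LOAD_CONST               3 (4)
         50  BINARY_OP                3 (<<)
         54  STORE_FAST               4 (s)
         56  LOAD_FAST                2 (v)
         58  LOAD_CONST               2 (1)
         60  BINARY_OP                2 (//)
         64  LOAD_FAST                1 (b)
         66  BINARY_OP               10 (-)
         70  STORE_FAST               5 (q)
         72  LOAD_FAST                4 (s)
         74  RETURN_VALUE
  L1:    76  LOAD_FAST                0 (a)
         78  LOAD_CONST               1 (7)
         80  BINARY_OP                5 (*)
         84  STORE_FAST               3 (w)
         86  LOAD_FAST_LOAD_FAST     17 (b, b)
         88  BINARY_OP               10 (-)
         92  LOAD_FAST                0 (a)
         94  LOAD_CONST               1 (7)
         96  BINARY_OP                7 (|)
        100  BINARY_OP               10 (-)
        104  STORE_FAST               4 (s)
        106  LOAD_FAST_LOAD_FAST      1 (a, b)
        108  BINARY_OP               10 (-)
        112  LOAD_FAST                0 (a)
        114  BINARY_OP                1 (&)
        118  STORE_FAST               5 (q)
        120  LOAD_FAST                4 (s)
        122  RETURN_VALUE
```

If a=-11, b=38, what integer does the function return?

LOAD_CONST → push 7. Stack: [7]
LOAD_FAST a → push -11. Stack: [7, -11]
BINARY_OP * → 7 * -11 = -77. Stack: [-77]
STORE_FAST v → v=-77. Stack: []
LOAD_FAST_LOAD_FAST a,v → push -11,-77. Stack: [-11, -77]
COMPARE_OP bool(>=) → -11 vs -77 = True. Stack: [True]
POP_JUMP_IF_FALSE → pop True; no jump. Stack: []
LOAD_CONST → push 1. Stack: [1]
LOAD_FAST a → push -11. Stack: [1, -11]
BINARY_OP + → 1 + -11 = -10. Stack: [-10]
LOAD_FAST_LOAD_FAST a,b → push -11,38. Stack: [-10, -11, 38]
BINARY_OP * → -11 * 38 = -418. Stack: [-10, -418]
BINARY_OP - → -10 - -418 = 408. Stack: [408]
STORE_FAST w → w=408. Stack: []
LOAD_FAST_LOAD_FAST a,w → push -11,408. Stack: [-11, 408]
BINARY_OP * → -11 * 408 = -4488. Stack: [-4488]
LOAD_CONST → push 4. Stack: [-4488, 4]
BINARY_OP << → -4488 << 4 = -71808. Stack: [-71808]
STORE_FAST s → s=-71808. Stack: []
LOAD_FAST v → push -77. Stack: [-77]
LOAD_CONST → push 1. Stack: [-77, 1]
BINARY_OP // → -77 // 1 = -77. Stack: [-77]
LOAD_FAST b → push 38. Stack: [-77, 38]
BINARY_OP - → -77 - 38 = -115. Stack: [-115]
STORE_FAST q → q=-115. Stack: []
LOAD_FAST s → push -71808. Stack: [-71808]
RETURN_VALUE → return -71808.

-71808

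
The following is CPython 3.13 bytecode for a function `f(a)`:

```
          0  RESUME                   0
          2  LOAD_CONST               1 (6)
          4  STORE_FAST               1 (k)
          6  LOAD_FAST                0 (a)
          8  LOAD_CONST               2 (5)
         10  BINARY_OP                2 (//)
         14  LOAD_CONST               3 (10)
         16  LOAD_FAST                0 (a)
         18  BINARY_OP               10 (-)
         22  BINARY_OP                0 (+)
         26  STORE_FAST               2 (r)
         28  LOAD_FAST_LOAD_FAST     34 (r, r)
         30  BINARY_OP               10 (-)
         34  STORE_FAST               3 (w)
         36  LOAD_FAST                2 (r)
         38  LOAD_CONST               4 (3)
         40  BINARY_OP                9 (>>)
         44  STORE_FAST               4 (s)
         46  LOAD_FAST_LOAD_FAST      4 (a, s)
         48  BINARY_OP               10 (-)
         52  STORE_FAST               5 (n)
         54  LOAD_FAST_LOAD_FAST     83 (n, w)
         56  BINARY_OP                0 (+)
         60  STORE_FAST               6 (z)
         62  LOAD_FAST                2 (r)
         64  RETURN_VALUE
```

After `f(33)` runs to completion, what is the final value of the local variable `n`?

LOAD_CONST → push 6. Stack: [6]
STORE_FAST k → k=6. Stack: []
LOAD_FAST a → push 33. Stack: [33]
LOAD_CONST → push 5. Stack: [33, 5]
BINARY_OP // → 33 // 5 = 6. Stack: [6]
LOAD_CONST → push 10. Stack: [6, 10]
LOAD_FAST a → push 33. Stack: [6, 10, 33]
BINARY_OP - → 10 - 33 = -23. Stack: [6, -23]
BINARY_OP + → 6 + -23 = -17. Stack: [-17]
STORE_FAST r → r=-17. Stack: []
LOAD_FAST_LOAD_FAST r,r → push -17,-17. Stack: [-17, -17]
BINARY_OP - → -17 - -17 = 0. Stack: [0]
STORE_FAST w → w=0. Stack: []
LOAD_FAST r → push -17. Stack: [-17]
LOAD_CONST → push 3. Stack: [-17, 3]
BINARY_OP >> → -17 >> 3 = -3. Stack: [-3]
STORE_FAST s → s=-3. Stack: []
LOAD_FAST_LOAD_FAST a,s → push 33,-3. Stack: [33, -3]
BINARY_OP - → 33 - -3 = 36. Stack: [36]
STORE_FAST n → n=36. Stack: []
LOAD_FAST_LOAD_FAST n,w → push 36,0. Stack: [36, 0]
BINARY_OP + → 36 + 0 = 36. Stack: [36]
STORE_FAST z → z=36. Stack: []
LOAD_FAST r → push -17. Stack: [-17]
RETURN_VALUE → return -17.

36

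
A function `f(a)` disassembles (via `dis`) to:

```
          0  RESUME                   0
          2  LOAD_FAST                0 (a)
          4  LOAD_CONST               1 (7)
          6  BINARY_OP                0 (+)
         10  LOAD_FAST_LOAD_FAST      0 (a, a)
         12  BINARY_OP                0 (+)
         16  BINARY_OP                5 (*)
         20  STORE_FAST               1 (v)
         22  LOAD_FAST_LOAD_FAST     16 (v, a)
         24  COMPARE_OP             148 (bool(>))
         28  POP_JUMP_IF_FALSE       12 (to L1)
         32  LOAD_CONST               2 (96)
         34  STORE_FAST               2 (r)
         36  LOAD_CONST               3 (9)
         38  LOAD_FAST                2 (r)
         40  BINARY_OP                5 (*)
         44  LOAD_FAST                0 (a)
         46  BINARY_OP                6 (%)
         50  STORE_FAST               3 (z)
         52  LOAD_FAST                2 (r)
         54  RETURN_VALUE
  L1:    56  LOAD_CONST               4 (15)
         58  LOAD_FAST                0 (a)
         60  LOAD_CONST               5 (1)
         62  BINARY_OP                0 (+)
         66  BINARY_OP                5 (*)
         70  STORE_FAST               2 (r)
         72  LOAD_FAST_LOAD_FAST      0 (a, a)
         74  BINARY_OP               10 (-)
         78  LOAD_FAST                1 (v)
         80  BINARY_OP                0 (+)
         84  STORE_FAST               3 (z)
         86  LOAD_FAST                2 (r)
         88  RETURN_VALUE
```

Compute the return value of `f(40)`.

LOAD_FAST a → push 40. Stack: [40]
LOAD_CONST → push 7. Stack: [40, 7]
BINARY_OP + → 40 + 7 = 47. Stack: [47]
LOAD_FAST_LOAD_FAST a,a → push 40,40. Stack: [47, 40, 40]
BINARY_OP + → 40 + 40 = 80. Stack: [47, 80]
BINARY_OP * → 47 * 80 = 3760. Stack: [3760]
STORE_FAST v → v=3760. Stack: []
LOAD_FAST_LOAD_FAST v,a → push 3760,40. Stack: [3760, 40]
COMPARE_OP bool(>) → 3760 vs 40 = True. Stack: [True]
POP_JUMP_IF_FALSE → pop True; no jump. Stack: []
LOAD_CONST → push 96. Stack: [96]
STORE_FAST r → r=96. Stack: []
LOAD_CONST → push 9. Stack: [9]
LOAD_FAST r → push 96. Stack: [9, 96]
BINARY_OP * → 9 * 96 = 864. Stack: [864]
LOAD_FAST a → push 40. Stack: [864, 40]
BINARY_OP % → 864 % 40 = 24. Stack: [24]
STORE_FAST z → z=24. Stack: []
LOAD_FAST r → push 96. Stack: [96]
RETURN_VALUE → return 96.

96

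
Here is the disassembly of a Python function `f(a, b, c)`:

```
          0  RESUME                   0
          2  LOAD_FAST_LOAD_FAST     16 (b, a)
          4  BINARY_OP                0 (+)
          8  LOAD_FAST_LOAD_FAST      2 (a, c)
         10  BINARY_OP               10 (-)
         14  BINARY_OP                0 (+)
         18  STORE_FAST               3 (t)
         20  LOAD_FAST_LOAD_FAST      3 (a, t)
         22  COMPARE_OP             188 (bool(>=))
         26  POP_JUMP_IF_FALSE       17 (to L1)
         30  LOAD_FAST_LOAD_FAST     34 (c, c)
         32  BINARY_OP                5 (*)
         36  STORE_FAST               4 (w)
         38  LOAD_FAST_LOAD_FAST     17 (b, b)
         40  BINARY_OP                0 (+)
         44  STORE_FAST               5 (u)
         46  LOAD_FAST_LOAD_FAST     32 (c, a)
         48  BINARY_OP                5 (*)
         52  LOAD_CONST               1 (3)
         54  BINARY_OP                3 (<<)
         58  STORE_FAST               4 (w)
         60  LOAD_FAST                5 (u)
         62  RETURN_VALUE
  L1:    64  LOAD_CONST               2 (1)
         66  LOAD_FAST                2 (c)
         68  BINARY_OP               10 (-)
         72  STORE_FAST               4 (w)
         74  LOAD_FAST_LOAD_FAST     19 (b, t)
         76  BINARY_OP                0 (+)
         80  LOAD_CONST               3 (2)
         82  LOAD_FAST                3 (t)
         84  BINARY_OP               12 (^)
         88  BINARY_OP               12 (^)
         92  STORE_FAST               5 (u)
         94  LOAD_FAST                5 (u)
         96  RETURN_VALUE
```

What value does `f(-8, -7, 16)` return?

LOAD_FAST_LOAD_FAST b,a → push -7,-8. Stack: [-7, -8]
BINARY_OP + → -7 + -8 = -15. Stack: [-15]
LOAD_FAST_LOAD_FAST a,c → push -8,16. Stack: [-15, -8, 16]
BINARY_OP - → -8 - 16 = -24. Stack: [-15, -24]
BINARY_OP + → -15 + -24 = -39. Stack: [-39]
STORE_FAST t → t=-39. Stack: []
LOAD_FAST_LOAD_FAST a,t → push -8,-39. Stack: [-8, -39]
COMPARE_OP bool(>=) → -8 vs -39 = True. Stack: [True]
POP_JUMP_IF_FALSE → pop True; no jump. Stack: []
LOAD_FAST_LOAD_FAST c,c → push 16,16. Stack: [16, 16]
BINARY_OP * → 16 * 16 = 256. Stack: [256]
STORE_FAST w → w=256. Stack: []
LOAD_FAST_LOAD_FAST b,b → push -7,-7. Stack: [-7, -7]
BINARY_OP + → -7 + -7 = -14. Stack: [-14]
STORE_FAST u → u=-14. Stack: []
LOAD_FAST_LOAD_FAST c,a → push 16,-8. Stack: [16, -8]
BINARY_OP * → 16 * -8 = -128. Stack: [-128]
LOAD_CONST → push 3. Stack: [-128, 3]
BINARY_OP << → -128 << 3 = -1024. Stack: [-1024]
STORE_FAST w → w=-1024. Stack: []
LOAD_FAST u → push -14. Stack: [-14]
RETURN_VALUE → return -14.

-14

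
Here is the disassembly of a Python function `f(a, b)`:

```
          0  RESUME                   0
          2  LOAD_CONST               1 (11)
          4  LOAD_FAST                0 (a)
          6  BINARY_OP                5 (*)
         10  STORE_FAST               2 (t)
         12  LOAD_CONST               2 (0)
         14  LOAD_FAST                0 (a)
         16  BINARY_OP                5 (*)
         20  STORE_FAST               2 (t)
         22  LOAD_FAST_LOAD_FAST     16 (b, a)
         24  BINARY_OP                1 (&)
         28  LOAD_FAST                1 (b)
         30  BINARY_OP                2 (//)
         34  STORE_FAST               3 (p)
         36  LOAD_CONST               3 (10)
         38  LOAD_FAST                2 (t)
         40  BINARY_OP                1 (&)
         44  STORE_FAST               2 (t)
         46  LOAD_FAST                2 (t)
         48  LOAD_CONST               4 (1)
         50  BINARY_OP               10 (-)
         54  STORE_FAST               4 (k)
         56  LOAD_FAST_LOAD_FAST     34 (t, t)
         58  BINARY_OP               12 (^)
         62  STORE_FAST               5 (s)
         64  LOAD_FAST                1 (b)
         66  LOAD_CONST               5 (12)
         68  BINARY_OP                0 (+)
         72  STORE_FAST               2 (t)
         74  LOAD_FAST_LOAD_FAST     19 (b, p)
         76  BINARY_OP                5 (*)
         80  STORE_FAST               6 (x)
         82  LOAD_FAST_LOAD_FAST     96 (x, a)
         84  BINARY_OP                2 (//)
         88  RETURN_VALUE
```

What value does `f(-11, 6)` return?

LOAD_CONST → push 11. Stack: [11]
LOAD_FAST a → push -11. Stack: [11, -11]
BINARY_OP * → 11 * -11 = -121. Stack: [-121]
STORE_FAST t → t=-121. Stack: []
LOAD_CONST → push 0. Stack: [0]
LOAD_FAST a → push -11. Stack: [0, -11]
BINARY_OP * → 0 * -11 = 0. Stack: [0]
STORE_FAST t → t=0. Stack: []
LOAD_FAST_LOAD_FAST b,a → push 6,-11. Stack: [6, -11]
BINARY_OP & → 6 & -11 = 4. Stack: [4]
LOAD_FAST b → push 6. Stack: [4, 6]
BINARY_OP // → 4 // 6 = 0. Stack: [0]
STORE_FAST p → p=0. Stack: []
LOAD_CONST → push 10. Stack: [10]
LOAD_FAST t → push 0. Stack: [10, 0]
BINARY_OP & → 10 & 0 = 0. Stack: [0]
STORE_FAST t → t=0. Stack: []
LOAD_FAST t → push 0. Stack: [0]
LOAD_CONST → push 1. Stack: [0, 1]
BINARY_OP - → 0 - 1 = -1. Stack: [-1]
STORE_FAST k → k=-1. Stack: []
LOAD_FAST_LOAD_FAST t,t → push 0,0. Stack: [0, 0]
BINARY_OP ^ → 0 ^ 0 = 0. Stack: [0]
STORE_FAST s → s=0. Stack: []
LOAD_FAST b → push 6. Stack: [6]
LOAD_CONST → push 12. Stack: [6, 12]
BINARY_OP + → 6 + 12 = 18. Stack: [18]
STORE_FAST t → t=18. Stack: []
LOAD_FAST_LOAD_FAST b,p → push 6,0. Stack: [6, 0]
BINARY_OP * → 6 * 0 = 0. Stack: [0]
STORE_FAST x → x=0. Stack: []
LOAD_FAST_LOAD_FAST x,a → push 0,-11. Stack: [0, -11]
BINARY_OP // → 0 // -11 = 0. Stack: [0]
RETURN_VALUE → return 0.

0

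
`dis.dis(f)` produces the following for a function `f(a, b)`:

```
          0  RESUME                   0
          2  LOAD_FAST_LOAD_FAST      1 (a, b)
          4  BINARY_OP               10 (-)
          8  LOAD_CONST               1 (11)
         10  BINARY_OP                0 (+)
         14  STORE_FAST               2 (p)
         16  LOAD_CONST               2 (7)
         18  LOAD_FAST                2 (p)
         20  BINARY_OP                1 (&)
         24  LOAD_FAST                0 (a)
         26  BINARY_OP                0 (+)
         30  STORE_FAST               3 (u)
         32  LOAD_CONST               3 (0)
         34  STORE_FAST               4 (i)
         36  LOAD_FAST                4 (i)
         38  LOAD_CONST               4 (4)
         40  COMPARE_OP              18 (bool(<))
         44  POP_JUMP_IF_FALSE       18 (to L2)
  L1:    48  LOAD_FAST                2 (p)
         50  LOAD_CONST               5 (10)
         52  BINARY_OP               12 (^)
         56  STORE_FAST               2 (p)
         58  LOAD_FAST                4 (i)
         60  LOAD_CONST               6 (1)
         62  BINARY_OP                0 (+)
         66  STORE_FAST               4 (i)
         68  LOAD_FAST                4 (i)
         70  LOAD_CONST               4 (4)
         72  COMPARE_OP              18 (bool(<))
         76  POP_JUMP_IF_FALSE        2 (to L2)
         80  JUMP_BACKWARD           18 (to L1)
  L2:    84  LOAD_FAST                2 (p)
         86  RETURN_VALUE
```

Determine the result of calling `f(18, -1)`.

30

LOAD_FAST_LOAD_FAST a,b → push 18,-1. Stack: [18, -1]
BINARY_OP - → 18 - -1 = 19. Stack: [19]
LOAD_CONST → push 11. Stack: [19, 11]
BINARY_OP + → 19 + 11 = 30. Stack: [30]
STORE_FAST p → p=30. Stack: []
LOAD_CONST → push 7. Stack: [7]
LOAD_FAST p → push 30. Stack: [7, 30]
BINARY_OP & → 7 & 30 = 6. Stack: [6]
LOAD_FAST a → push 18. Stack: [6, 18]
BINARY_OP + → 6 + 18 = 24. Stack: [24]
STORE_FAST u → u=24. Stack: []
LOAD_CONST → push 0. Stack: [0]
STORE_FAST i → i=0. Stack: []
LOAD_FAST i → push 0. Stack: [0]
LOAD_CONST → push 4. Stack: [0, 4]
COMPARE_OP bool(<) → 0 vs 4 = True. Stack: [True]
POP_JUMP_IF_FALSE → pop True; no jump. Stack: []
LOAD_FAST p → push 30. Stack: [30]
LOAD_CONST → push 10. Stack: [30, 10]
BINARY_OP ^ → 30 ^ 10 = 20. Stack: [20]
STORE_FAST p → p=20. Stack: []
LOAD_FAST i → push 0. Stack: [0]
LOAD_CONST → push 1. Stack: [0, 1]
BINARY_OP + → 0 + 1 = 1. Stack: [1]
STORE_FAST i → i=1. Stack: []
LOAD_FAST i → push 1. Stack: [1]
LOAD_CONST → push 4. Stack: [1, 4]
COMPARE_OP bool(<) → 1 vs 4 = True. Stack: [True]
POP_JUMP_IF_FALSE → pop True; no jump. Stack: []
LOAD_FAST p → push 20. Stack: [20]
LOAD_CONST → push 10. Stack: [20, 10]
BINARY_OP ^ → 20 ^ 10 = 30. Stack: [30]
STORE_FAST p → p=30. Stack: []
LOAD_FAST i → push 1. Stack: [1]
LOAD_CONST → push 1. Stack: [1, 1]
BINARY_OP + → 1 + 1 = 2. Stack: [2]
STORE_FAST i → i=2. Stack: []
LOAD_FAST i → push 2. Stack: [2]
LOAD_CONST → push 4. Stack: [2, 4]
COMPARE_OP bool(<) → 2 vs 4 = True. Stack: [True]
POP_JUMP_IF_FALSE → pop True; no jump. Stack: []
LOAD_FAST p → push 30. Stack: [30]
LOAD_CONST → push 10. Stack: [30, 10]
BINARY_OP ^ → 30 ^ 10 = 20. Stack: [20]
STORE_FAST p → p=20. Stack: []
LOAD_FAST i → push 2. Stack: [2]
LOAD_CONST → push 1. Stack: [2, 1]
BINARY_OP + → 2 + 1 = 3. Stack: [3]
STORE_FAST i → i=3. Stack: []
LOAD_FAST i → push 3. Stack: [3]
LOAD_CONST → push 4. Stack: [3, 4]
COMPARE_OP bool(<) → 3 vs 4 = True. Stack: [True]
POP_JUMP_IF_FALSE → pop True; no jump. Stack: []
LOAD_FAST p → push 20. Stack: [20]
LOAD_CONST → push 10. Stack: [20, 10]
BINARY_OP ^ → 20 ^ 10 = 30. Stack: [30]
STORE_FAST p → p=30. Stack: []
LOAD_FAST i → push 3. Stack: [3]
LOAD_CONST → push 1. Stack: [3, 1]
BINARY_OP + → 3 + 1 = 4. Stack: [4]
STORE_FAST i → i=4. Stack: []
LOAD_FAST i → push 4. Stack: [4]
LOAD_CONST → push 4. Stack: [4, 4]
COMPARE_OP bool(<) → 4 vs 4 = False. Stack: [False]
POP_JUMP_IF_FALSE → pop False; jump. Stack: []
LOAD_FAST p → push 30. Stack: [30]
RETURN_VALUE → return 30.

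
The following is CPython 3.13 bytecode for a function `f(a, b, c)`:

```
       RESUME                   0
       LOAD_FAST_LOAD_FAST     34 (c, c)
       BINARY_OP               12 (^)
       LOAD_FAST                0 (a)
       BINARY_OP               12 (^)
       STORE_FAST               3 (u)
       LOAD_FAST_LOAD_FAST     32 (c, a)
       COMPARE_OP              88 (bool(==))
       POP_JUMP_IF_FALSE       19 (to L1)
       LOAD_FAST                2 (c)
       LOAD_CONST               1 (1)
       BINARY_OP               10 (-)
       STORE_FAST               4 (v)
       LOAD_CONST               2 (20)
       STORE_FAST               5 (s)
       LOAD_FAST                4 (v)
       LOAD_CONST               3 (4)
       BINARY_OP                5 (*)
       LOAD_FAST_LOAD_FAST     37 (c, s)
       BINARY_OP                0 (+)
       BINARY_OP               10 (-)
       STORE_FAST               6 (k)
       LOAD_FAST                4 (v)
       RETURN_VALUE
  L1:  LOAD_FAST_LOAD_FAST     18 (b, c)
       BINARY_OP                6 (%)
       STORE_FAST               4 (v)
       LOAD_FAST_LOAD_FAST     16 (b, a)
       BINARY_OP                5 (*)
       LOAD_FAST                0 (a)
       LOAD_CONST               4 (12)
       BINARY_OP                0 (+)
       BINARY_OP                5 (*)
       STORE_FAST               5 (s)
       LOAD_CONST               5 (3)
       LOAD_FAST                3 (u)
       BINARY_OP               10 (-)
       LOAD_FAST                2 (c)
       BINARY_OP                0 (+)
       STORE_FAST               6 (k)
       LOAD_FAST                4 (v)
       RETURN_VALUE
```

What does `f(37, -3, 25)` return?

22

LOAD_FAST_LOAD_FAST c,c → push 25,25. Stack: [25, 25]
BINARY_OP ^ → 25 ^ 25 = 0. Stack: [0]
LOAD_FAST a → push 37. Stack: [0, 37]
BINARY_OP ^ → 0 ^ 37 = 37. Stack: [37]
STORE_FAST u → u=37. Stack: []
LOAD_FAST_LOAD_FAST c,a → push 25,37. Stack: [25, 37]
COMPARE_OP bool(==) → 25 vs 37 = False. Stack: [False]
POP_JUMP_IF_FALSE → pop False; jump. Stack: []
LOAD_FAST_LOAD_FAST b,c → push -3,25. Stack: [-3, 25]
BINARY_OP % → -3 % 25 = 22. Stack: [22]
STORE_FAST v → v=22. Stack: []
LOAD_FAST_LOAD_FAST b,a → push -3,37. Stack: [-3, 37]
BINARY_OP * → -3 * 37 = -111. Stack: [-111]
LOAD_FAST a → push 37. Stack: [-111, 37]
LOAD_CONST → push 12. Stack: [-111, 37, 12]
BINARY_OP + → 37 + 12 = 49. Stack: [-111, 49]
BINARY_OP * → -111 * 49 = -5439. Stack: [-5439]
STORE_FAST s → s=-5439. Stack: []
LOAD_CONST → push 3. Stack: [3]
LOAD_FAST u → push 37. Stack: [3, 37]
BINARY_OP - → 3 - 37 = -34. Stack: [-34]
LOAD_FAST c → push 25. Stack: [-34, 25]
BINARY_OP + → -34 + 25 = -9. Stack: [-9]
STORE_FAST k → k=-9. Stack: []
LOAD_FAST v → push 22. Stack: [22]
RETURN_VALUE → return 22.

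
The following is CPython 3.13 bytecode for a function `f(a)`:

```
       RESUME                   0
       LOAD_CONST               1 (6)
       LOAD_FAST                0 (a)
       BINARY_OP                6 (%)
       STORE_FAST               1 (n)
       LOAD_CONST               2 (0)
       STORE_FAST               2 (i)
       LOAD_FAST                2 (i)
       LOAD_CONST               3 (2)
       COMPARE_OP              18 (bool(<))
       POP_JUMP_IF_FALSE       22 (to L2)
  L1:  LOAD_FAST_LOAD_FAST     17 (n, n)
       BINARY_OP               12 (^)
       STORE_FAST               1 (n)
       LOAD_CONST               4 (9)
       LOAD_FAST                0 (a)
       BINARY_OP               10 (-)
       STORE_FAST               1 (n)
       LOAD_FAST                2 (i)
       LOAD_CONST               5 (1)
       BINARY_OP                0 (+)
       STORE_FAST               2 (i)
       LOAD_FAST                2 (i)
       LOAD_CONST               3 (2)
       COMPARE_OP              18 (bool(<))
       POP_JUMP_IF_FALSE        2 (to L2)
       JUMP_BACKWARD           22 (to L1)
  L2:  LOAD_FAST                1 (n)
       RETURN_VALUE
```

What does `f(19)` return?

-10

LOAD_CONST → push 6. Stack: [6]
LOAD_FAST a → push 19. Stack: [6, 19]
BINARY_OP % → 6 % 19 = 6. Stack: [6]
STORE_FAST n → n=6. Stack: []
LOAD_CONST → push 0. Stack: [0]
STORE_FAST i → i=0. Stack: []
LOAD_FAST i → push 0. Stack: [0]
LOAD_CONST → push 2. Stack: [0, 2]
COMPARE_OP bool(<) → 0 vs 2 = True. Stack: [True]
POP_JUMP_IF_FALSE → pop True; no jump. Stack: []
LOAD_FAST_LOAD_FAST n,n → push 6,6. Stack: [6, 6]
BINARY_OP ^ → 6 ^ 6 = 0. Stack: [0]
STORE_FAST n → n=0. Stack: []
LOAD_CONST → push 9. Stack: [9]
LOAD_FAST a → push 19. Stack: [9, 19]
BINARY_OP - → 9 - 19 = -10. Stack: [-10]
STORE_FAST n → n=-10. Stack: []
LOAD_FAST i → push 0. Stack: [0]
LOAD_CONST → push 1. Stack: [0, 1]
BINARY_OP + → 0 + 1 = 1. Stack: [1]
STORE_FAST i → i=1. Stack: []
LOAD_FAST i → push 1. Stack: [1]
LOAD_CONST → push 2. Stack: [1, 2]
COMPARE_OP bool(<) → 1 vs 2 = True. Stack: [True]
POP_JUMP_IF_FALSE → pop True; no jump. Stack: []
LOAD_FAST_LOAD_FAST n,n → push -10,-10. Stack: [-10, -10]
BINARY_OP ^ → -10 ^ -10 = 0. Stack: [0]
STORE_FAST n → n=0. Stack: []
LOAD_CONST → push 9. Stack: [9]
LOAD_FAST a → push 19. Stack: [9, 19]
BINARY_OP - → 9 - 19 = -10. Stack: [-10]
STORE_FAST n → n=-10. Stack: []
LOAD_FAST i → push 1. Stack: [1]
LOAD_CONST → push 1. Stack: [1, 1]
BINARY_OP + → 1 + 1 = 2. Stack: [2]
STORE_FAST i → i=2. Stack: []
LOAD_FAST i → push 2. Stack: [2]
LOAD_CONST → push 2. Stack: [2, 2]
COMPARE_OP bool(<) → 2 vs 2 = False. Stack: [False]
POP_JUMP_IF_FALSE → pop False; jump. Stack: []
LOAD_FAST n → push -10. Stack: [-10]
RETURN_VALUE → return -10.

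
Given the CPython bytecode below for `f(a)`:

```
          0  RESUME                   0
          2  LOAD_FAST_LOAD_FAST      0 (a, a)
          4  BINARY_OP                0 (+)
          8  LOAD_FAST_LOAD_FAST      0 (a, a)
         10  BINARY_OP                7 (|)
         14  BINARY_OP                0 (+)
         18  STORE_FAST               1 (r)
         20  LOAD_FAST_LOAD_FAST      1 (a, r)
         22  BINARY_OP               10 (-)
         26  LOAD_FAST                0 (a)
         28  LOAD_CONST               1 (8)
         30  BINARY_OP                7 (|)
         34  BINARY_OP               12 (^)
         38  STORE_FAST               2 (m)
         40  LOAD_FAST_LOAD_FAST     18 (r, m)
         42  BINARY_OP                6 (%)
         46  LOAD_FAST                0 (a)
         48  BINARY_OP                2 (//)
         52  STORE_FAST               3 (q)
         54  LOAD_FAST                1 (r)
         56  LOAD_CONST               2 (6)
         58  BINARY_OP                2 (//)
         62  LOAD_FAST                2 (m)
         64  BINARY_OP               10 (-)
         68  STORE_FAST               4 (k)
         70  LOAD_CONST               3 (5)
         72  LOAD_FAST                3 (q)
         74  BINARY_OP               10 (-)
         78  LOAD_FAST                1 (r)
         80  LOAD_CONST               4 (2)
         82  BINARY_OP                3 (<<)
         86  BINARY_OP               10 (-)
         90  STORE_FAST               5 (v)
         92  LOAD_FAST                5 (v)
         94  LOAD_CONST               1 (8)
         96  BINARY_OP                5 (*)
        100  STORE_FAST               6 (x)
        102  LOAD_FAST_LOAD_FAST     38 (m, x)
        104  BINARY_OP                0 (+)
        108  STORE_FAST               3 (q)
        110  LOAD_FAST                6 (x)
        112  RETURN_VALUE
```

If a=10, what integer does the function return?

-896

LOAD_FAST_LOAD_FAST a,a → push 10,10. Stack: [10, 10]
BINARY_OP + → 10 + 10 = 20. Stack: [20]
LOAD_FAST_LOAD_FAST a,a → push 10,10. Stack: [20, 10, 10]
BINARY_OP | → 10 | 10 = 10. Stack: [20, 10]
BINARY_OP + → 20 + 10 = 30. Stack: [30]
STORE_FAST r → r=30. Stack: []
LOAD_FAST_LOAD_FAST a,r → push 10,30. Stack: [10, 30]
BINARY_OP - → 10 - 30 = -20. Stack: [-20]
LOAD_FAST a → push 10. Stack: [-20, 10]
LOAD_CONST → push 8. Stack: [-20, 10, 8]
BINARY_OP | → 10 | 8 = 10. Stack: [-20, 10]
BINARY_OP ^ → -20 ^ 10 = -26. Stack: [-26]
STORE_FAST m → m=-26. Stack: []
LOAD_FAST_LOAD_FAST r,m → push 30,-26. Stack: [30, -26]
BINARY_OP % → 30 % -26 = -22. Stack: [-22]
LOAD_FAST a → push 10. Stack: [-22, 10]
BINARY_OP // → -22 // 10 = -3. Stack: [-3]
STORE_FAST q → q=-3. Stack: []
LOAD_FAST r → push 30. Stack: [30]
LOAD_CONST → push 6. Stack: [30, 6]
BINARY_OP // → 30 // 6 = 5. Stack: [5]
LOAD_FAST m → push -26. Stack: [5, -26]
BINARY_OP - → 5 - -26 = 31. Stack: [31]
STORE_FAST k → k=31. Stack: []
LOAD_CONST → push 5. Stack: [5]
LOAD_FAST q → push -3. Stack: [5, -3]
BINARY_OP - → 5 - -3 = 8. Stack: [8]
LOAD_FAST r → push 30. Stack: [8, 30]
LOAD_CONST → push 2. Stack: [8, 30, 2]
BINARY_OP << → 30 << 2 = 120. Stack: [8, 120]
BINARY_OP - → 8 - 120 = -112. Stack: [-112]
STORE_FAST v → v=-112. Stack: []
LOAD_FAST v → push -112. Stack: [-112]
LOAD_CONST → push 8. Stack: [-112, 8]
BINARY_OP * → -112 * 8 = -896. Stack: [-896]
STORE_FAST x → x=-896. Stack: []
LOAD_FAST_LOAD_FAST m,x → push -26,-896. Stack: [-26, -896]
BINARY_OP + → -26 + -896 = -922. Stack: [-922]
STORE_FAST q → q=-922. Stack: []
LOAD_FAST x → push -896. Stack: [-896]
RETURN_VALUE → return -896.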